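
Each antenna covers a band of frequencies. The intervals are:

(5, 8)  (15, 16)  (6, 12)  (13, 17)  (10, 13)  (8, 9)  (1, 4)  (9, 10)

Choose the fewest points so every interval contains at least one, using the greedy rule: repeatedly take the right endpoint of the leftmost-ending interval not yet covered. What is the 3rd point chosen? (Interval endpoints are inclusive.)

10

Sorted: [1,4] [5,8] [8,9] [9,10] [6,12] [10,13] [15,16] [13,17]
{[1,4]} hit by 4; {[5,8],[8,9]} hit by 8; {[9,10],[6,12],[10,13]} hit by 10; {[15,16],[13,17]} hit by 16.
Points: 4, 8, 10, 16 (4 total).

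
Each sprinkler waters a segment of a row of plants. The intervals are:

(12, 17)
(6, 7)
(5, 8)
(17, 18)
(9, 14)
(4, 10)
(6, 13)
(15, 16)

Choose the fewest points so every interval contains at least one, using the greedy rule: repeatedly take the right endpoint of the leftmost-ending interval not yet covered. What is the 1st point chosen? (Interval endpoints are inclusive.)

7

By right end: [6,7]  [5,8]  [4,10]  [6,13]  [9,14]  [15,16]  [12,17]  [17,18]
[6,7] uncovered → point at 7; [9,14] uncovered → point at 14; [15,16] uncovered → point at 16; [17,18] uncovered → point at 18.
Points: 7, 14, 16, 18 (4 total).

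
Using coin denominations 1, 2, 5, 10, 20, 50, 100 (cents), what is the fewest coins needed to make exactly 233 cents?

6

233 = 2×100 + 1×20 + 1×10 + 1×2 + 1×1
Total coins = 2 + 1 + 1 + 1 + 1 = 6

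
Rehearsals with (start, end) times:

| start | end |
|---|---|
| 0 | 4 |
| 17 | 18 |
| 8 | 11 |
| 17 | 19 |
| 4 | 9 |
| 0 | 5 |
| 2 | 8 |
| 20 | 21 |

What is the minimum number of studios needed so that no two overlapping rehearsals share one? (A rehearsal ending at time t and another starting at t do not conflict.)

Events (time:±→running): 0:+→1 0:+→2 2:+→3 … peak 3.

3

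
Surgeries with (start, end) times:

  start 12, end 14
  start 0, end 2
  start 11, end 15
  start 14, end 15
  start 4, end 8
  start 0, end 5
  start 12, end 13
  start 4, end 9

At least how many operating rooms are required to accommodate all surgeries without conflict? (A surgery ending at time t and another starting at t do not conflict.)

Events (time:±→running): 0:+→1 0:+→2 2:-→1 4:+→2 4:+→3 … peak 3.

3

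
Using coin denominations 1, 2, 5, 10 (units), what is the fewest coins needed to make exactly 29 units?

Greedy: take as many of the largest coin as possible, then repeat with the remainder.
29 − 2×10→9 − 1×5→4 − 2×2→0
Total coins = 2 + 1 + 2 = 5

5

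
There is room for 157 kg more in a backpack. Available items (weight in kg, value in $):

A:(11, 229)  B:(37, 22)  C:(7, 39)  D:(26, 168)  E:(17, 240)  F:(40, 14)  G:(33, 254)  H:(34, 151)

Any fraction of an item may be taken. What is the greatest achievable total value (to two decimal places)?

Sort by value per unit weight and fill in that order.
Order: A (229/11=20.82) > E (240/17=14.12) > G (254/33=7.70) > D (168/26=6.46) > C (39/7=5.57) > H (151/34=4.44) > B (22/37=0.59) > F (14/40=0.35)
Fill: take A (11 @ 229) → take E (17 @ 240) → take G (33 @ 254) → take D (26 @ 168) → take C (7 @ 39) → take H (34 @ 151) → take 29/37 of B → 17.24; 157/157 used.
Total value = 1098.24

1098.24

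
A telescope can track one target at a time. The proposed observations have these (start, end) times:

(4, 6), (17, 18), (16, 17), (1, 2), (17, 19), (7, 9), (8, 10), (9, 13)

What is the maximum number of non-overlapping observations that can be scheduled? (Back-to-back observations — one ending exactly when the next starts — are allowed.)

Greedy by earliest finish: after sorting by end time, pick each interval compatible with the last pick.
Sorted by end: (1,2)  (4,6)  (7,9)  (8,10)  (9,13)  (16,17)  (17,18)  (17,19)
take (1,2); take (4,6); take (7,9); skip (8,10); take (9,13); take (16,17); take (17,18); skip (17,19).
Selected 6 observations.

6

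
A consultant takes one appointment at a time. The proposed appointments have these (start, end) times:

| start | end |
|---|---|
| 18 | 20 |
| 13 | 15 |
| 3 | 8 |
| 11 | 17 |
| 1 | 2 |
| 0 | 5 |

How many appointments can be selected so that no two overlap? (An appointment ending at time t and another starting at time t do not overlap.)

4

Greedy by earliest finish: after sorting by end time, pick each interval compatible with the last pick.
Sorted by end: (1,2)  (0,5)  (3,8)  (13,15)  (11,17)  (18,20)
take (1,2); take (3,8); take (13,15); skip (11,17); take (18,20).
Selected 4 appointments.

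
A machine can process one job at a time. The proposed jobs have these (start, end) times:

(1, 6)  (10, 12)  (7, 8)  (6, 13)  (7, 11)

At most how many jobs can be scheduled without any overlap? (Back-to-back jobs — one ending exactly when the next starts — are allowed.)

3

By end time: (1,6), (7,8), (7,11), (10,12), (6,13).
Pick (1,6); next start ≥ 6 → (7,8); next start ≥ 8 → (10,12).
Selected 3 jobs.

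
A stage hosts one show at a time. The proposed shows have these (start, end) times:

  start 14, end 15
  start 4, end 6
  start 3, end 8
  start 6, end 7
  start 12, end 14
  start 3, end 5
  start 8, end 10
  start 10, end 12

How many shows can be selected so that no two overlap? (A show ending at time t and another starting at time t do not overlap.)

Order by finish time; keep every interval that doesn't clash with the previous kept one.
Sorted by end: (3,5)  (4,6)  (6,7)  (3,8)  (8,10)  (10,12)  (12,14)  (14,15)
take (3,5); take (6,7); take (8,10); take (10,12); take (12,14); take (14,15).
Selected 6 shows.

6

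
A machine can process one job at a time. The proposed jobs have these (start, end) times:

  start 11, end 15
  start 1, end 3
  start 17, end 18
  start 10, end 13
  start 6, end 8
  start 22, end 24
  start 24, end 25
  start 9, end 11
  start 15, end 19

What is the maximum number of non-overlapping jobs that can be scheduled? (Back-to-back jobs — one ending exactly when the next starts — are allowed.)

Greedy by earliest finish: after sorting by end time, pick each interval compatible with the last pick.
Sorted by end: (1,3)  (6,8)  (9,11)  (10,13)  (11,15)  (17,18)  (15,19)  (22,24)  (24,25)
take (1,3); take (6,8); take (9,11); take (11,15); take (17,18); skip (15,19); take (22,24); take (24,25).
Selected 7 jobs.

7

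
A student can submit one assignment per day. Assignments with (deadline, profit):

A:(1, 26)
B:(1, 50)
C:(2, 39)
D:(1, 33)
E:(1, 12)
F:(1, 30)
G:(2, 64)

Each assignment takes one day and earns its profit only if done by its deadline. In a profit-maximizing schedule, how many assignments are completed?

2

Take jobs in profit order; each goes to the latest open slot no later than its deadline.
By profit: G(d2,64), B(d1,50), C(d2,39), D(d1,33), F(d1,30), A(d1,26), E(d1,12)
G→slot 2; B→slot 1; C skipped; D skipped; F skipped; A skipped; E skipped.
2 of 7 scheduled.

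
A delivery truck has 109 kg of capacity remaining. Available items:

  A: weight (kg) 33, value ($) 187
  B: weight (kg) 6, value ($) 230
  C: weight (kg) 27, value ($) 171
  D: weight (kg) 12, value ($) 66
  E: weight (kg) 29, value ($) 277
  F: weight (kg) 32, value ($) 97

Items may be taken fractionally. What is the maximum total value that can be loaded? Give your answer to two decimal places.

Order: B (230/6=38.33) > E (277/29=9.55) > C (171/27=6.33) > A (187/33=5.67) > D (66/12=5.50) > F (97/32=3.03)
Fill: take B (6 @ 230) → take E (29 @ 277) → take C (27 @ 171) → take A (33 @ 187) → take D (12 @ 66) → take 2/32 of F → 6.06; 109/109 used.
Total value = 937.06

937.06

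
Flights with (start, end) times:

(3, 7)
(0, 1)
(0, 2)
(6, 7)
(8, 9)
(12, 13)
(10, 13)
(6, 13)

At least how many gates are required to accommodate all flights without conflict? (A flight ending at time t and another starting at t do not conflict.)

Count concurrent intervals with a sweep; the peak is the room count.
starts: [0, 0, 3, 6, 6, 8, 10, 12]
ends:   [1, 2, 7, 7, 9, 13, 13, 13]
s0→1 s0→2 e1→1 e2→0 s3→1 s6→2 s6→3  — peak 3.

3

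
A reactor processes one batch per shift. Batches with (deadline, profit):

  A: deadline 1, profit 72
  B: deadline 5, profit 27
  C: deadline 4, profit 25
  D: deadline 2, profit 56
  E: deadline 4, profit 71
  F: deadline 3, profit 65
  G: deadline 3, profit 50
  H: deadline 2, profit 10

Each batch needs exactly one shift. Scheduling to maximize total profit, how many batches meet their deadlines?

5

Take jobs in profit order; each goes to the latest open slot no later than its deadline.
By profit: A(d1,72), E(d4,71), F(d3,65), D(d2,56), G(d3,50), B(d5,27), C(d4,25), H(d2,10)
A→slot 1; E→slot 4; F→slot 3; D→slot 2; G skipped; B→slot 5; C skipped; H skipped.
5 of 8 scheduled.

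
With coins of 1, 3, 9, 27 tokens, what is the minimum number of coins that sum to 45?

45 = 1×27 + 2×9
Total coins = 1 + 2 = 3

3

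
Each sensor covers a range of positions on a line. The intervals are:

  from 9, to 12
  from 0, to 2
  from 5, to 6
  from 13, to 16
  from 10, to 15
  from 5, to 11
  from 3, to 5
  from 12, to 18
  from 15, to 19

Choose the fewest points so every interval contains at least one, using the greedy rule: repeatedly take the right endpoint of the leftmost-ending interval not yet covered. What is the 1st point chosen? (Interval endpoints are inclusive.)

2

Sorted: [0,2] [3,5] [5,6] [5,11] [9,12] [10,15] [13,16] [12,18] [15,19]
{[0,2]} hit by 2; {[3,5],[5,6],[5,11]} hit by 5; {[9,12],[10,15]} hit by 12; {[13,16],[12,18],[15,19]} hit by 16.
Points: 2, 5, 12, 16 (4 total).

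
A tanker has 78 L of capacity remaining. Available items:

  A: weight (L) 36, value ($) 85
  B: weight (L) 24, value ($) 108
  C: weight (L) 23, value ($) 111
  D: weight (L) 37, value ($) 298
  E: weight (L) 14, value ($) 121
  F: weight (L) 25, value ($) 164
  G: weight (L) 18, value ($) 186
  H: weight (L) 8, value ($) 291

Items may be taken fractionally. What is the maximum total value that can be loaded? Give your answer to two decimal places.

902.56

Sort by value per unit weight and fill in that order.
Order: H (291/8=36.38) > G (186/18=10.33) > E (121/14=8.64) > D (298/37=8.05) > F (164/25=6.56) > C (111/23=4.83) > B (108/24=4.50) > A (85/36=2.36)
Fill: take H (8 @ 291) → take G (18 @ 186) → take E (14 @ 121) → take D (37 @ 298) → take 1/25 of F → 6.56; 78/78 used.
Total value = 902.56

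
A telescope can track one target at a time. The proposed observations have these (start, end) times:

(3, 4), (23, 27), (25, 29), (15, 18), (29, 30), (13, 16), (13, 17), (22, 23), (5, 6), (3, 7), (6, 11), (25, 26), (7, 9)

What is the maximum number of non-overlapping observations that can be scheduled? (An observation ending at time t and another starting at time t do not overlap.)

By end time: (3,4), (5,6), (3,7), (7,9), (6,11), (13,16), (13,17), (15,18), (22,23), (25,26), (23,27), (25,29), (29,30).
Pick (3,4); next start ≥ 4 → (5,6); next start ≥ 6 → (7,9); next start ≥ 9 → (13,16); next start ≥ 16 → (22,23); next start ≥ 23 → (25,26); next start ≥ 26 → (29,30).
Selected 7 observations.

7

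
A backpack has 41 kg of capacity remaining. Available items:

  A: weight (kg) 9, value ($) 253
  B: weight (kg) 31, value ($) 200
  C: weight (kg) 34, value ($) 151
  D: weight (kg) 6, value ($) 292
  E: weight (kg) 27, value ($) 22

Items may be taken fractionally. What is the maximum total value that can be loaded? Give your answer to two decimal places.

Ratios (sorted): D 48.67, A 28.11, B 6.45, C 4.44, E 0.81
take D (6 @ 292); take A (9 @ 253); take 26/31 of B → 167.74. Capacity used 41/41.
Total value = 712.74

712.74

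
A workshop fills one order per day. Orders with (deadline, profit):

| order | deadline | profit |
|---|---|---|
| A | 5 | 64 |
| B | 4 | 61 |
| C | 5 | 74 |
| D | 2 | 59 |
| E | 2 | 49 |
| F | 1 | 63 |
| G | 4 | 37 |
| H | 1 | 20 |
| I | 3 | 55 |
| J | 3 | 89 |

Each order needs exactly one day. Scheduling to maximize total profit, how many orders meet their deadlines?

Take jobs in profit order; each goes to the latest open slot no later than its deadline.
Profit order: J=89 C=74 A=64 F=63 B=61 D=59 I=55 E=49 G=37 H=20
Assign: J→slot 3, C→slot 5, A→slot 4, F→slot 1, B→slot 2, D skipped, I skipped, E skipped, G skipped, H skipped.
Slots: [1:F] [2:B] [3:J] [4:A] [5:C]
5 of 10 scheduled.

5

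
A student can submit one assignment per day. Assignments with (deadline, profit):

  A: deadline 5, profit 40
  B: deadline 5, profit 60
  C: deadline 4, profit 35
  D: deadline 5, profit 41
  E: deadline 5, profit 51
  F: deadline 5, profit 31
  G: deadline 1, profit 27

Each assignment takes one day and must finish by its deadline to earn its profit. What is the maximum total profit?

227

Sort by profit descending; place each in the latest free slot ≤ its deadline.
Profit order: B=60 E=51 D=41 A=40 C=35 F=31 G=27
Assign: B→slot 5, E→slot 4, D→slot 3, A→slot 2, C→slot 1, F skipped, G skipped.
Slots: [1:C] [2:A] [3:D] [4:E] [5:B]
Profit = 35 + 40 + 41 + 51 + 60 = 227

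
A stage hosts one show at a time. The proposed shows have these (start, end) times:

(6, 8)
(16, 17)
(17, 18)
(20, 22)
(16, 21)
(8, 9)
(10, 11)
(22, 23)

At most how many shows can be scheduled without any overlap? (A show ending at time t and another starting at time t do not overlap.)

7

By end time: (6,8), (8,9), (10,11), (16,17), (17,18), (16,21), (20,22), (22,23).
Pick (6,8); next start ≥ 8 → (8,9); next start ≥ 9 → (10,11); next start ≥ 11 → (16,17); next start ≥ 17 → (17,18); next start ≥ 18 → (20,22); next start ≥ 22 → (22,23).
Selected 7 shows.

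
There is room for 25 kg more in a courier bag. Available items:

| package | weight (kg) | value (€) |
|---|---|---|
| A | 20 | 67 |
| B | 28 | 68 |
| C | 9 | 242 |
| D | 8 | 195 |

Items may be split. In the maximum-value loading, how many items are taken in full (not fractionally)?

2

Greedy by value/weight ratio, highest first.
Order: C (242/9=26.89) > D (195/8=24.38) > A (67/20=3.35) > B (68/28=2.43)
Fill: take C (9 @ 242) → take D (8 @ 195) → take 8/20 of A → 26.80; 25/25 used.
2 item(s) taken whole; one partial (take 8/20 of A).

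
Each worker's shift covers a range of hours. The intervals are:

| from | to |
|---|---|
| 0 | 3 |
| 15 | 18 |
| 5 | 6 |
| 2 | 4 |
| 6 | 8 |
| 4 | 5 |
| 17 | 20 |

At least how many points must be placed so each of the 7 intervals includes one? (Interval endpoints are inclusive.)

4

Process intervals by earliest right end; each time one isn't hit yet, stab at its right endpoint.
Sorted: [0,3] [2,4] [4,5] [5,6] [6,8] [15,18] [17,20]
{[0,3],[2,4]} hit by 3; {[4,5],[5,6]} hit by 5; {[6,8]} hit by 8; {[15,18],[17,20]} hit by 18.
Points: 3, 5, 8, 18 (4 total).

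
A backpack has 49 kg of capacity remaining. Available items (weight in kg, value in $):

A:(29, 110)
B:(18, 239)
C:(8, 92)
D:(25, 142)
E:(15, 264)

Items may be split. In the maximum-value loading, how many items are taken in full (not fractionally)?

Ratios (sorted): E 17.60, B 13.28, C 11.50, D 5.68, A 3.79
take E (15 @ 264); take B (18 @ 239); take C (8 @ 92); take 8/25 of D → 45.44. Capacity used 49/49.
3 item(s) taken whole; one partial (take 8/25 of D).

3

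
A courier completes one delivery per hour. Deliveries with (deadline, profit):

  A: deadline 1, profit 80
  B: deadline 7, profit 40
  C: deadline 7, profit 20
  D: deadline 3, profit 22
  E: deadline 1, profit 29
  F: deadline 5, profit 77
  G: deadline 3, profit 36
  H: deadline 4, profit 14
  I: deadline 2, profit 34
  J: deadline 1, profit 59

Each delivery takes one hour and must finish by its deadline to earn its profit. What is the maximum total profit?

Sort by profit descending; place each in the latest free slot ≤ its deadline.
By profit: A(d1,80), F(d5,77), J(d1,59), B(d7,40), G(d3,36), I(d2,34), E(d1,29), D(d3,22), C(d7,20), H(d4,14)
A→slot 1; F→slot 5; J skipped; B→slot 7; G→slot 3; I→slot 2; E skipped; D skipped; C→slot 6; H→slot 4.
Profit = 80 + 34 + 36 + 14 + 77 + 20 + 40 = 301

301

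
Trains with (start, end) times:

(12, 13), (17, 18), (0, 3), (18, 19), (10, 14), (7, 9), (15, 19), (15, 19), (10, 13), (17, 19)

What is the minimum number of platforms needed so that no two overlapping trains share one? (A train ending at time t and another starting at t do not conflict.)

The answer is the maximum number of intervals overlapping at any instant.
Events (time:±→running): 0:+→1 3:-→0 7:+→1 9:-→0 10:+→1 10:+→2 12:+→3 13:-→2 13:-→1 14:-→0 15:+→1 15:+→2 17:+→3 17:+→4 … peak 4.

4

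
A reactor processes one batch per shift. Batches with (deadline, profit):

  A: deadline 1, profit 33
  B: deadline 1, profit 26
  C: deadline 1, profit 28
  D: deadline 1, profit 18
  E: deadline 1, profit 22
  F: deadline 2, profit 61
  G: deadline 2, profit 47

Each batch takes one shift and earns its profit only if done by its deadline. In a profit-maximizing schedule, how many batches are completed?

Sort by profit descending; place each in the latest free slot ≤ its deadline.
By profit: F(d2,61), G(d2,47), A(d1,33), C(d1,28), B(d1,26), E(d1,22), D(d1,18)
F→slot 2; G→slot 1; A skipped; C skipped; B skipped; E skipped; D skipped.
2 of 7 scheduled.

2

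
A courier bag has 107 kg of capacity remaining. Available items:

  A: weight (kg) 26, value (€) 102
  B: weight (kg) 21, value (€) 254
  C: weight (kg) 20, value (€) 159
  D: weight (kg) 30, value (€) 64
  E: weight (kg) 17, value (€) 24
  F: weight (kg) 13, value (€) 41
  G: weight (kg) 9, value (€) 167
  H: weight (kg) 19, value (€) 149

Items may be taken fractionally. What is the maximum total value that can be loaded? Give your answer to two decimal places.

868.85

Order: G (167/9=18.56) > B (254/21=12.10) > C (159/20=7.95) > H (149/19=7.84) > A (102/26=3.92) > F (41/13=3.15) > D (64/30=2.13) > E (24/17=1.41)
Fill: take G (9 @ 167) → take B (21 @ 254) → take C (20 @ 159) → take H (19 @ 149) → take A (26 @ 102) → take 12/13 of F → 37.85; 107/107 used.
Total value = 868.85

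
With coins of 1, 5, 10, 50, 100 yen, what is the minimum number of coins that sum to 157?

5

Greedy: take as many of the largest coin as possible, then repeat with the remainder.
157 − 1×100→57 − 1×50→7 − 1×5→2 − 2×1→0
Total coins = 1 + 1 + 1 + 2 = 5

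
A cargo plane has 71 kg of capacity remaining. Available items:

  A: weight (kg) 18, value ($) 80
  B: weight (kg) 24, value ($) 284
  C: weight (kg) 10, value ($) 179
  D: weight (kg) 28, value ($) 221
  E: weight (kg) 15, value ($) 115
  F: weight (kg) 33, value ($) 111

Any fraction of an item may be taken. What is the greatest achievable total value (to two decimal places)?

Sort by value per unit weight and fill in that order.
Ratios (sorted): C 17.90, B 11.83, D 7.89, E 7.67, A 4.44, F 3.36
take C (10 @ 179); take B (24 @ 284); take D (28 @ 221); take 9/15 of E → 69.00. Capacity used 71/71.
Total value = 753.00

753.00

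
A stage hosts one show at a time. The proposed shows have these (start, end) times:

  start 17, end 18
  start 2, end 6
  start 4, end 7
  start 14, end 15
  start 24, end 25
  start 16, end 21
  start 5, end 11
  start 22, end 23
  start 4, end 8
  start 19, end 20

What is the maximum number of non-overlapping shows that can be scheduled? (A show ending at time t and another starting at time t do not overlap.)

6

Sorted by end: (2,6)  (4,7)  (4,8)  (5,11)  (14,15)  (17,18)  (19,20)  (16,21)  (22,23)  (24,25)
take (2,6); skip (4,7); take (14,15); take (17,18); take (19,20); take (22,23); take (24,25).
Selected 6 shows.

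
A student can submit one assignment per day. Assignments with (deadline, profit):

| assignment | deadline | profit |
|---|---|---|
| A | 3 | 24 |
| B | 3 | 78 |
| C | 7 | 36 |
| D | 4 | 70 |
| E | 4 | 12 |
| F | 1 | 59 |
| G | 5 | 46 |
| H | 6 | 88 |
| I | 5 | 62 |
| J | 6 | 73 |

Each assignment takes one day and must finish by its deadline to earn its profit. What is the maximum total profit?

466

Sort by profit descending; place each in the latest free slot ≤ its deadline.
Profit order: H=88 B=78 J=73 D=70 I=62 F=59 G=46 C=36 A=24 E=12
Assign: H→slot 6, B→slot 3, J→slot 5, D→slot 4, I→slot 2, F→slot 1, G skipped, C→slot 7, A skipped, E skipped.
Slots: [1:F] [2:I] [3:B] [4:D] [5:J] [6:H] [7:C]
Profit = 59 + 62 + 78 + 70 + 73 + 88 + 36 = 466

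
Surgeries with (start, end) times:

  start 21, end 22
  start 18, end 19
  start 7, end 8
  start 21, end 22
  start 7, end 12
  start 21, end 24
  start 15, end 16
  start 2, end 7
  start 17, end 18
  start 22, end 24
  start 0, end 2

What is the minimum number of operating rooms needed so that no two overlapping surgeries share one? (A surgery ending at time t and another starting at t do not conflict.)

3

starts: [0, 2, 7, 7, 15, 17, 18, 21, 21, 21, 22]
ends:   [2, 7, 8, 12, 16, 18, 19, 22, 22, 24, 24]
s0→1 e2→0 s2→1 e7→0 s7→1 s7→2 e8→1 e12→0 s15→1 e16→0 s17→1 e18→0 s18→1 e19→0 s21→1 s21→2 s21→3  — peak 3.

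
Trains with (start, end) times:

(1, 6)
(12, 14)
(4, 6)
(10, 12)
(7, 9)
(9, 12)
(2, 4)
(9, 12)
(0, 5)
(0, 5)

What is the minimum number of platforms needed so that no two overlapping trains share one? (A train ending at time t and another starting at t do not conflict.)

4

The answer is the maximum number of intervals overlapping at any instant.
starts: [0, 0, 1, 2, 4, 7, 9, 9, 10, 12]
ends:   [4, 5, 5, 6, 6, 9, 12, 12, 12, 14]
s0→1 s0→2 s1→3 s2→4  — peak 4.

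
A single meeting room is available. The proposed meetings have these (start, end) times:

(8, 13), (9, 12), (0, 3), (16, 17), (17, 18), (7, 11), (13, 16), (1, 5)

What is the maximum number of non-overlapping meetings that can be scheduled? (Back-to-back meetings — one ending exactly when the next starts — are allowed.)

Sorted by end: (0,3)  (1,5)  (7,11)  (9,12)  (8,13)  (13,16)  (16,17)  (17,18)
take (0,3); skip (1,5); take (7,11); skip (8,13); take (13,16); take (16,17); take (17,18).
Selected 5 meetings.

5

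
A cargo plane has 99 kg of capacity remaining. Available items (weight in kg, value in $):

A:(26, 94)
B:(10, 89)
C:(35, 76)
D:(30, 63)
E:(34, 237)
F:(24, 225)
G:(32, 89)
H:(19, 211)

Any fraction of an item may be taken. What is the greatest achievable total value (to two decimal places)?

Ratios (sorted): H 11.11, F 9.38, B 8.90, E 6.97, A 3.62, G 2.78, C 2.17, D 2.10
take H (19 @ 211); take F (24 @ 225); take B (10 @ 89); take E (34 @ 237); take 12/26 of A → 43.38. Capacity used 99/99.
Total value = 805.38

805.38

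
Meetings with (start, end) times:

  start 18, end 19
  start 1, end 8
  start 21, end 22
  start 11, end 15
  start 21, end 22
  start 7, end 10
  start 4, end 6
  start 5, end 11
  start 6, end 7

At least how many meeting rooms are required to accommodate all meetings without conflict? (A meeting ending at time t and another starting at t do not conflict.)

starts: [1, 4, 5, 6, 7, 11, 18, 21, 21]
ends:   [6, 7, 8, 10, 11, 15, 19, 22, 22]
s1→1 s4→2 s5→3  — peak 3.

3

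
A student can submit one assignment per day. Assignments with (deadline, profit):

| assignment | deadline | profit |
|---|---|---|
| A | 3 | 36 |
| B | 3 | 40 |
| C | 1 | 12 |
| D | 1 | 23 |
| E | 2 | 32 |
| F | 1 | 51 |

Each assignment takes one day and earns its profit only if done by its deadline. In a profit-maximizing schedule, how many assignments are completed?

Take jobs in profit order; each goes to the latest open slot no later than its deadline.
By profit: F(d1,51), B(d3,40), A(d3,36), E(d2,32), D(d1,23), C(d1,12)
F→slot 1; B→slot 3; A→slot 2; E skipped; D skipped; C skipped.
3 of 6 scheduled.

3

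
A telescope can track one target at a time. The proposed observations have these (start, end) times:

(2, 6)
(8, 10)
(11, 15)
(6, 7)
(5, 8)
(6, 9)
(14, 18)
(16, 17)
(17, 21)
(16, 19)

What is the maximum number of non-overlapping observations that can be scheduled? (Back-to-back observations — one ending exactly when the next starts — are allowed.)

6

Sort by end time and greedily take each interval whose start is ≥ the last chosen end.
By end time: (2,6), (6,7), (5,8), (6,9), (8,10), (11,15), (16,17), (14,18), (16,19), (17,21).
Pick (2,6); next start ≥ 6 → (6,7); next start ≥ 7 → (8,10); next start ≥ 10 → (11,15); next start ≥ 15 → (16,17); next start ≥ 17 → (17,21).
Selected 6 observations.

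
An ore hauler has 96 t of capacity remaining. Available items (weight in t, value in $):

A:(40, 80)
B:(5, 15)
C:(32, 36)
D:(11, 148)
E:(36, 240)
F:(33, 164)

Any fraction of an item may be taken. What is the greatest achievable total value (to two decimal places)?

Greedy by value/weight ratio, highest first.
Ratios (sorted): D 13.45, E 6.67, F 4.97, B 3.00, A 2.00, C 1.12
take D (11 @ 148); take E (36 @ 240); take F (33 @ 164); take B (5 @ 15); take 11/40 of A → 22.00. Capacity used 96/96.
Total value = 589.00

589.00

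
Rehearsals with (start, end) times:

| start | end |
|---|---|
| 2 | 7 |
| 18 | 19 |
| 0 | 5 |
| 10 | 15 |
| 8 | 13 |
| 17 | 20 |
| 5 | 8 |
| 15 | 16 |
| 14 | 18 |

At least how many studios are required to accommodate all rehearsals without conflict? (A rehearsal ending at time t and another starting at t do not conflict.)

Count concurrent intervals with a sweep; the peak is the room count.
Events (time:±→running): 0:+→1 2:+→2 … peak 2.

2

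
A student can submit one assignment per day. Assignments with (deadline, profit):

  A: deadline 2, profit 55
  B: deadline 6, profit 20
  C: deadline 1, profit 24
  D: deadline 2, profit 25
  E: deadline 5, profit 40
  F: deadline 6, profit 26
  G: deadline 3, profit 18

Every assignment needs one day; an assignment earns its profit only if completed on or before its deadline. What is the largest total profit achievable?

184

By profit: A(d2,55), E(d5,40), F(d6,26), D(d2,25), C(d1,24), B(d6,20), G(d3,18)
A→slot 2; E→slot 5; F→slot 6; D→slot 1; C skipped; B→slot 4; G→slot 3.
Profit = 25 + 55 + 18 + 20 + 40 + 26 = 184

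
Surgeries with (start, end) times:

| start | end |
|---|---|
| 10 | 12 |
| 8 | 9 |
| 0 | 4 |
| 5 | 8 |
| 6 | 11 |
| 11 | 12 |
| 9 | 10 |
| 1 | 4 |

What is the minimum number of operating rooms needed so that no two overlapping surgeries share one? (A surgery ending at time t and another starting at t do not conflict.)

2

Events (time:±→running): 0:+→1 1:+→2 … peak 2.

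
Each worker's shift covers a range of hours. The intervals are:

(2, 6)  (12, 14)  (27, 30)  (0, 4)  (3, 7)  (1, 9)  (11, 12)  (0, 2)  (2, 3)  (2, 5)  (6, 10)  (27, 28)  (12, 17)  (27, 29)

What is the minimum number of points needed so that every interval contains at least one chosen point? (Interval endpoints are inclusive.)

4

Sort by right endpoint; whenever an interval is uncovered, place a point at its right end.
Sorted: [0,2] [2,3] [0,4] [2,5] [2,6] [3,7] [1,9] [6,10] [11,12] [12,14] [12,17] [27,28] [27,29] [27,30]
{[0,2],[2,3],[0,4],[2,5],[2,6]} hit by 2; {[3,7],[1,9],[6,10]} hit by 7; {[11,12],[12,14],[12,17]} hit by 12; {[27,28],[27,29],[27,30]} hit by 28.
Points: 2, 7, 12, 28 (4 total).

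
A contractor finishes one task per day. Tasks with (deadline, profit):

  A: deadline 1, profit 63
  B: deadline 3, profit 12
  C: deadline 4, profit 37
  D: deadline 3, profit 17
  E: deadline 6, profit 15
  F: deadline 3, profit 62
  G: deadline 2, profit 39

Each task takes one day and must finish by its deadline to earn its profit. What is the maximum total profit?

216

Sort by profit descending; place each in the latest free slot ≤ its deadline.
By profit: A(d1,63), F(d3,62), G(d2,39), C(d4,37), D(d3,17), E(d6,15), B(d3,12)
A→slot 1; F→slot 3; G→slot 2; C→slot 4; D skipped; E→slot 6; B skipped.
Profit = 63 + 39 + 62 + 37 + 15 = 216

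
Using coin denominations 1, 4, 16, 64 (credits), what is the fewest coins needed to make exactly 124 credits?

7

124 − 1×64→60 − 3×16→12 − 3×4→0
Total coins = 1 + 3 + 3 = 7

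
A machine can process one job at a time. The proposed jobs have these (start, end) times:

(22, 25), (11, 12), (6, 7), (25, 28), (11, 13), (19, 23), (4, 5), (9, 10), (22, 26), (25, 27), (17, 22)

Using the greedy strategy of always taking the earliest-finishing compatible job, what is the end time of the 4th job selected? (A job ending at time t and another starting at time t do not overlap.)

12

Order by finish time; keep every interval that doesn't clash with the previous kept one.
Sorted by end: (4,5)  (6,7)  (9,10)  (11,12)  (11,13)  (17,22)  (19,23)  (22,25)  (22,26)  (25,27)  (25,28)
take (4,5); take (6,7); take (9,10); take (11,12); take (17,22); take (22,25); skip (22,26); take (25,27).
Selected: (4,5) (6,7) (9,10) (11,12) (17,22) (22,25) (25,27)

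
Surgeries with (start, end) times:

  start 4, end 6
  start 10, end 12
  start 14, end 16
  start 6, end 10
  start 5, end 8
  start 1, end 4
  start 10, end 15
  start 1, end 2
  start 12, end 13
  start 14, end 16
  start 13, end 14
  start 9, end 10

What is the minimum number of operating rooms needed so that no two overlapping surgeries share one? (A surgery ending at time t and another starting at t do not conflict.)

The answer is the maximum number of intervals overlapping at any instant.
Events (time:±→running): 1:+→1 1:+→2 2:-→1 4:-→0 4:+→1 5:+→2 6:-→1 6:+→2 8:-→1 9:+→2 10:-→1 10:-→0 10:+→1 10:+→2 12:-→1 12:+→2 13:-→1 13:+→2 14:-→1 14:+→2 14:+→3 … peak 3.

3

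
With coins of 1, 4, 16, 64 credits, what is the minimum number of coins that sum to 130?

130 − 2×64→2 − 2×1→0
Total coins = 2 + 2 = 4

4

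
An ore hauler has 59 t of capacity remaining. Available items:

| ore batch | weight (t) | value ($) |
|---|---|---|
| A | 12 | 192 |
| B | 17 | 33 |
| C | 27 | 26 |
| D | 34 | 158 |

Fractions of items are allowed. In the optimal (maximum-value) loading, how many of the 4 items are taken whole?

2

Sort by value per unit weight and fill in that order.
Ratios (sorted): A 16.00, D 4.65, B 1.94, C 0.96
take A (12 @ 192); take D (34 @ 158); take 13/17 of B → 25.24. Capacity used 59/59.
2 item(s) taken whole; one partial (take 13/17 of B).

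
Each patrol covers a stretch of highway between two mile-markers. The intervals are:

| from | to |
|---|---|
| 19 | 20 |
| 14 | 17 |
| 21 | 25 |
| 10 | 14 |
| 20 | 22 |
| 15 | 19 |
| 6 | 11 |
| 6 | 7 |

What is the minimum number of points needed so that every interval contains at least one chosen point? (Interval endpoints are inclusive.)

Sorted: [6,7] [6,11] [10,14] [14,17] [15,19] [19,20] [20,22] [21,25]
{[6,7],[6,11]} hit by 7; {[10,14],[14,17]} hit by 14; {[15,19],[19,20]} hit by 19; {[20,22],[21,25]} hit by 22.
Points: 7, 14, 19, 22 (4 total).

4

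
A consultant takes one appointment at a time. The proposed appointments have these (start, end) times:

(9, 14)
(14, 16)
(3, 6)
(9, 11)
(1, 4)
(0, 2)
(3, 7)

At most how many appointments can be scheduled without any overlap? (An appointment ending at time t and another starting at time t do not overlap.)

Greedy by earliest finish: after sorting by end time, pick each interval compatible with the last pick.
Sorted by end: (0,2)  (1,4)  (3,6)  (3,7)  (9,11)  (9,14)  (14,16)
take (0,2); take (3,6); take (9,11); take (14,16).
Selected 4 appointments.

4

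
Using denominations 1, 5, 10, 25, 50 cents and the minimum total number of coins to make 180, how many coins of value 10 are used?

Greedy: take as many of the largest coin as possible, then repeat with the remainder.
180 − 3×50→30 − 1×25→5 − 1×5→0
Count of 10: 0

0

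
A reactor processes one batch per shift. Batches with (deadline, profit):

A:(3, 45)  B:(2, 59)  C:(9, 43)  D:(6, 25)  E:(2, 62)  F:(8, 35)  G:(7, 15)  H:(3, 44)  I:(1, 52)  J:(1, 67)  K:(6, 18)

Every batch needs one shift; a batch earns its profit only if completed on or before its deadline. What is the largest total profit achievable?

Sort by profit descending; place each in the latest free slot ≤ its deadline.
Profit order: J=67 E=62 B=59 I=52 A=45 H=44 C=43 F=35 D=25 K=18 G=15
Assign: J→slot 1, E→slot 2, B skipped, I skipped, A→slot 3, H skipped, C→slot 9, F→slot 8, D→slot 6, K→slot 5, G→slot 7.
Slots: [1:J] [2:E] [3:A] [5:K] [6:D] [7:G] [8:F] [9:C]
Profit = 67 + 62 + 45 + 18 + 25 + 15 + 35 + 43 = 310

310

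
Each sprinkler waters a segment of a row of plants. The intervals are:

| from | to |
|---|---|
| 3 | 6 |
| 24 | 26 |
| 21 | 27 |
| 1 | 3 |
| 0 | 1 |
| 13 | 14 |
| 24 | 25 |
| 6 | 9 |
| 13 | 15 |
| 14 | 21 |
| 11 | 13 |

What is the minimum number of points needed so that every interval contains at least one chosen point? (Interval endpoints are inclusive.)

5

Sort by right endpoint; whenever an interval is uncovered, place a point at its right end.
By right end: [0,1]  [1,3]  [3,6]  [6,9]  [11,13]  [13,14]  [13,15]  [14,21]  [24,25]  [24,26]  [21,27]
[0,1] uncovered → point at 1; [3,6] uncovered → point at 6; [11,13] uncovered → point at 13; [14,21] uncovered → point at 21; [24,25] uncovered → point at 25.
Points: 1, 6, 13, 21, 25 (5 total).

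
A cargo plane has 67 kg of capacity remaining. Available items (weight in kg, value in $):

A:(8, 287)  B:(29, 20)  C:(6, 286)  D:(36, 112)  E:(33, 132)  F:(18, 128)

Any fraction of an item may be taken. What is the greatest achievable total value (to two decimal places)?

839.22

Ratios (sorted): C 47.67, A 35.88, F 7.11, E 4.00, D 3.11, B 0.69
take C (6 @ 286); take A (8 @ 287); take F (18 @ 128); take E (33 @ 132); take 2/36 of D → 6.22. Capacity used 67/67.
Total value = 839.22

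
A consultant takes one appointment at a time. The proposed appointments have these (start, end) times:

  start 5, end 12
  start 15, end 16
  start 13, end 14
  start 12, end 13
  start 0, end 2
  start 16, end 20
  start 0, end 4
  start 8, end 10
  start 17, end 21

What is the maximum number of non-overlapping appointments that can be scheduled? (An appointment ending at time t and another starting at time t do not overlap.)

Greedy by earliest finish: after sorting by end time, pick each interval compatible with the last pick.
Sorted by end: (0,2)  (0,4)  (8,10)  (5,12)  (12,13)  (13,14)  (15,16)  (16,20)  (17,21)
take (0,2); take (8,10); skip (5,12); take (12,13); take (13,14); take (15,16); take (16,20).
Selected 6 appointments.

6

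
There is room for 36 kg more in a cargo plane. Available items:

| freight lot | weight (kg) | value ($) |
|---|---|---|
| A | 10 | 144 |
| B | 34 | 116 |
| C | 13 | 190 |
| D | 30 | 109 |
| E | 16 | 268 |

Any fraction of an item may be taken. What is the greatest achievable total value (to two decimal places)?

558.80

Ratios (sorted): E 16.75, C 14.62, A 14.40, D 3.63, B 3.41
take E (16 @ 268); take C (13 @ 190); take 7/10 of A → 100.80. Capacity used 36/36.
Total value = 558.80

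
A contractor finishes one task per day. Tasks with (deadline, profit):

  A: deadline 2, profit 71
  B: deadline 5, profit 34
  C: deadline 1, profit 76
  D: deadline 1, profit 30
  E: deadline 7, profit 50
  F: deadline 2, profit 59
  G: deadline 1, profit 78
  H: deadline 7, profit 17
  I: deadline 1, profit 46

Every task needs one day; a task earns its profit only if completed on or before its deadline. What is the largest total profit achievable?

250

Take jobs in profit order; each goes to the latest open slot no later than its deadline.
Profit order: G=78 C=76 A=71 F=59 E=50 I=46 B=34 D=30 H=17
Assign: G→slot 1, C skipped, A→slot 2, F skipped, E→slot 7, I skipped, B→slot 5, D skipped, H→slot 6.
Slots: [1:G] [2:A] [5:B] [6:H] [7:E]
Profit = 78 + 71 + 34 + 17 + 50 = 250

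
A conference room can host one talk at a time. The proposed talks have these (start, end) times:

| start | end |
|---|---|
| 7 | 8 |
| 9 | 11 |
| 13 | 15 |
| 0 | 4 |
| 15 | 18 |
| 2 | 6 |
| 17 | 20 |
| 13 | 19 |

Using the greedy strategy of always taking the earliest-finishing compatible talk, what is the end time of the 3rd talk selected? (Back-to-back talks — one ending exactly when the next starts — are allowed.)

Order by finish time; keep every interval that doesn't clash with the previous kept one.
By end time: (0,4), (2,6), (7,8), (9,11), (13,15), (15,18), (13,19), (17,20).
Pick (0,4); next start ≥ 4 → (7,8); next start ≥ 8 → (9,11); next start ≥ 11 → (13,15); next start ≥ 15 → (15,18).
Selected: (0,4) (7,8) (9,11) (13,15) (15,18)

11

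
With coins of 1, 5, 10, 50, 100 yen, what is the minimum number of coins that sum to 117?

5

117 = 1×100 + 1×10 + 1×5 + 2×1
Total coins = 1 + 1 + 1 + 2 = 5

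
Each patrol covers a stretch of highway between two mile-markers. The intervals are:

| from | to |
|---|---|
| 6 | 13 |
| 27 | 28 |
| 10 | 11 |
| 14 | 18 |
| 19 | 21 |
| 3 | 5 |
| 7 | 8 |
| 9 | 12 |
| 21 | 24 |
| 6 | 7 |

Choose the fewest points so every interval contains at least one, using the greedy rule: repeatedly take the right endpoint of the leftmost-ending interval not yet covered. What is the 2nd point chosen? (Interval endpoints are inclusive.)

By right end: [3,5]  [6,7]  [7,8]  [10,11]  [9,12]  [6,13]  [14,18]  [19,21]  [21,24]  [27,28]
[3,5] uncovered → point at 5; [6,7] uncovered → point at 7; [10,11] uncovered → point at 11; [14,18] uncovered → point at 18; [19,21] uncovered → point at 21; [27,28] uncovered → point at 28.
Points: 5, 7, 11, 18, 21, 28 (6 total).

7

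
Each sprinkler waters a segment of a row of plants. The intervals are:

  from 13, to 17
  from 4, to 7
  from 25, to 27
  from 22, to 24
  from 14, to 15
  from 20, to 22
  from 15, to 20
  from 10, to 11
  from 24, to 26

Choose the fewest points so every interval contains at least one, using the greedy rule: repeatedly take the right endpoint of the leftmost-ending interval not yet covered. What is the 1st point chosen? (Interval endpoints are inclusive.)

Sorted: [4,7] [10,11] [14,15] [13,17] [15,20] [20,22] [22,24] [24,26] [25,27]
{[4,7]} hit by 7; {[10,11]} hit by 11; {[14,15],[13,17],[15,20]} hit by 15; {[20,22],[22,24]} hit by 22; {[24,26],[25,27]} hit by 26.
Points: 7, 11, 15, 22, 26 (5 total).

7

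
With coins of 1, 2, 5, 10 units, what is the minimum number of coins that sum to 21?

Use the largest denomination that fits, subtract, and repeat.
21 − 2×10→1 − 1×1→0
Total coins = 2 + 1 = 3

3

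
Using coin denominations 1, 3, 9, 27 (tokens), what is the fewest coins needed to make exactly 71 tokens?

7

71 − 2×27→17 − 1×9→8 − 2×3→2 − 2×1→0
Total coins = 2 + 1 + 2 + 2 = 7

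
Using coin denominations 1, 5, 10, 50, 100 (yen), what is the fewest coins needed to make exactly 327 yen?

8

Greedy: take as many of the largest coin as possible, then repeat with the remainder.
327 − 3×100→27 − 2×10→7 − 1×5→2 − 2×1→0
Total coins = 3 + 2 + 1 + 2 = 8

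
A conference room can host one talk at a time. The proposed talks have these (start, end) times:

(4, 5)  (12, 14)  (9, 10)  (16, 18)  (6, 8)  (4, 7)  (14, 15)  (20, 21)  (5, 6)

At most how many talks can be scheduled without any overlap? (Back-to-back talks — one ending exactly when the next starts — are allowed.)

8

Order by finish time; keep every interval that doesn't clash with the previous kept one.
Sorted by end: (4,5)  (5,6)  (4,7)  (6,8)  (9,10)  (12,14)  (14,15)  (16,18)  (20,21)
take (4,5); take (5,6); skip (4,7); take (6,8); take (9,10); take (12,14); take (14,15); take (16,18); take (20,21).
Selected 8 talks.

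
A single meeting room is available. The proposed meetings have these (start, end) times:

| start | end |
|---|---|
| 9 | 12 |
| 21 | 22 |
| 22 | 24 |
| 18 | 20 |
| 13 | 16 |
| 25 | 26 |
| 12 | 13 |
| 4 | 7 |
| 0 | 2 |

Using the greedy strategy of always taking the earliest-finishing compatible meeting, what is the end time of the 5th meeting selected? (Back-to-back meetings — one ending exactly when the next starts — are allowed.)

16

Order by finish time; keep every interval that doesn't clash with the previous kept one.
By end time: (0,2), (4,7), (9,12), (12,13), (13,16), (18,20), (21,22), (22,24), (25,26).
Pick (0,2); next start ≥ 2 → (4,7); next start ≥ 7 → (9,12); next start ≥ 12 → (12,13); next start ≥ 13 → (13,16); next start ≥ 16 → (18,20); next start ≥ 20 → (21,22); next start ≥ 22 → (22,24); next start ≥ 24 → (25,26).
Selected: (0,2) (4,7) (9,12) (12,13) (13,16) (18,20) (21,22) (22,24) (25,26)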